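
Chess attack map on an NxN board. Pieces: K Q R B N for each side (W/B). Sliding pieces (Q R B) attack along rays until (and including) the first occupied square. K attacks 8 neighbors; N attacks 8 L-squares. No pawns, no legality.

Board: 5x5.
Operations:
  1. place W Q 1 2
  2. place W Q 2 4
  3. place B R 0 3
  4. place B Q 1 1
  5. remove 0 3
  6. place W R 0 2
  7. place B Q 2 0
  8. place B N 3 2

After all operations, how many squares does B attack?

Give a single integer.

Answer: 19

Derivation:
Op 1: place WQ@(1,2)
Op 2: place WQ@(2,4)
Op 3: place BR@(0,3)
Op 4: place BQ@(1,1)
Op 5: remove (0,3)
Op 6: place WR@(0,2)
Op 7: place BQ@(2,0)
Op 8: place BN@(3,2)
Per-piece attacks for B:
  BQ@(1,1): attacks (1,2) (1,0) (2,1) (3,1) (4,1) (0,1) (2,2) (3,3) (4,4) (2,0) (0,2) (0,0) [ray(0,1) blocked at (1,2); ray(1,-1) blocked at (2,0); ray(-1,1) blocked at (0,2)]
  BQ@(2,0): attacks (2,1) (2,2) (2,3) (2,4) (3,0) (4,0) (1,0) (0,0) (3,1) (4,2) (1,1) [ray(0,1) blocked at (2,4); ray(-1,1) blocked at (1,1)]
  BN@(3,2): attacks (4,4) (2,4) (1,3) (4,0) (2,0) (1,1)
Union (19 distinct): (0,0) (0,1) (0,2) (1,0) (1,1) (1,2) (1,3) (2,0) (2,1) (2,2) (2,3) (2,4) (3,0) (3,1) (3,3) (4,0) (4,1) (4,2) (4,4)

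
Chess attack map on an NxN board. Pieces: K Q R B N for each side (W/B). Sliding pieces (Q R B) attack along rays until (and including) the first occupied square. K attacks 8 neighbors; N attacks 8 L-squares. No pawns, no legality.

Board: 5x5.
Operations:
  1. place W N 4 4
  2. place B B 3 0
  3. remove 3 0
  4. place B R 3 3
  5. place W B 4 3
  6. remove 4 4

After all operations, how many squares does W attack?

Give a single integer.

Answer: 4

Derivation:
Op 1: place WN@(4,4)
Op 2: place BB@(3,0)
Op 3: remove (3,0)
Op 4: place BR@(3,3)
Op 5: place WB@(4,3)
Op 6: remove (4,4)
Per-piece attacks for W:
  WB@(4,3): attacks (3,4) (3,2) (2,1) (1,0)
Union (4 distinct): (1,0) (2,1) (3,2) (3,4)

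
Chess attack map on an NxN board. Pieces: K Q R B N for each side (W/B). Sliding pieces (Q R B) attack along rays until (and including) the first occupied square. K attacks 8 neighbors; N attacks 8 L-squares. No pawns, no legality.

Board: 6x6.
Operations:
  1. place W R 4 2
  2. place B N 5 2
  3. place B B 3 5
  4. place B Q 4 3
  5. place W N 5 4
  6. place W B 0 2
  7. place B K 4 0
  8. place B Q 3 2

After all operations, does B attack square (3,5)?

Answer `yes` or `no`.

Answer: yes

Derivation:
Op 1: place WR@(4,2)
Op 2: place BN@(5,2)
Op 3: place BB@(3,5)
Op 4: place BQ@(4,3)
Op 5: place WN@(5,4)
Op 6: place WB@(0,2)
Op 7: place BK@(4,0)
Op 8: place BQ@(3,2)
Per-piece attacks for B:
  BQ@(3,2): attacks (3,3) (3,4) (3,5) (3,1) (3,0) (4,2) (2,2) (1,2) (0,2) (4,3) (4,1) (5,0) (2,3) (1,4) (0,5) (2,1) (1,0) [ray(0,1) blocked at (3,5); ray(1,0) blocked at (4,2); ray(-1,0) blocked at (0,2); ray(1,1) blocked at (4,3)]
  BB@(3,5): attacks (4,4) (5,3) (2,4) (1,3) (0,2) [ray(-1,-1) blocked at (0,2)]
  BK@(4,0): attacks (4,1) (5,0) (3,0) (5,1) (3,1)
  BQ@(4,3): attacks (4,4) (4,5) (4,2) (5,3) (3,3) (2,3) (1,3) (0,3) (5,4) (5,2) (3,4) (2,5) (3,2) [ray(0,-1) blocked at (4,2); ray(1,1) blocked at (5,4); ray(1,-1) blocked at (5,2); ray(-1,-1) blocked at (3,2)]
  BN@(5,2): attacks (4,4) (3,3) (4,0) (3,1)
B attacks (3,5): yes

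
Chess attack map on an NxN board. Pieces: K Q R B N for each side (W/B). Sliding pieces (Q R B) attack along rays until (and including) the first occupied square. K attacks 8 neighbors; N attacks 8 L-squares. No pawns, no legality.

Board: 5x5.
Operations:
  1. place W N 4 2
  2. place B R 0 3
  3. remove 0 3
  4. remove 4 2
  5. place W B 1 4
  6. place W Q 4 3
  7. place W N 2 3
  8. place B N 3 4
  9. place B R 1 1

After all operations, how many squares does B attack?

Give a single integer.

Op 1: place WN@(4,2)
Op 2: place BR@(0,3)
Op 3: remove (0,3)
Op 4: remove (4,2)
Op 5: place WB@(1,4)
Op 6: place WQ@(4,3)
Op 7: place WN@(2,3)
Op 8: place BN@(3,4)
Op 9: place BR@(1,1)
Per-piece attacks for B:
  BR@(1,1): attacks (1,2) (1,3) (1,4) (1,0) (2,1) (3,1) (4,1) (0,1) [ray(0,1) blocked at (1,4)]
  BN@(3,4): attacks (4,2) (2,2) (1,3)
Union (10 distinct): (0,1) (1,0) (1,2) (1,3) (1,4) (2,1) (2,2) (3,1) (4,1) (4,2)

Answer: 10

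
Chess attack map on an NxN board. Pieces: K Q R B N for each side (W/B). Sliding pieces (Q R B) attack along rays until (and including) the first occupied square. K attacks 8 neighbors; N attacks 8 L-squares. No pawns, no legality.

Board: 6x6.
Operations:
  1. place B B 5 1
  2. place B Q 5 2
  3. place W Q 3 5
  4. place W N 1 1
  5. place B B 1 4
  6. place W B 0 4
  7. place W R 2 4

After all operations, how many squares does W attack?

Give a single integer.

Op 1: place BB@(5,1)
Op 2: place BQ@(5,2)
Op 3: place WQ@(3,5)
Op 4: place WN@(1,1)
Op 5: place BB@(1,4)
Op 6: place WB@(0,4)
Op 7: place WR@(2,4)
Per-piece attacks for W:
  WB@(0,4): attacks (1,5) (1,3) (2,2) (3,1) (4,0)
  WN@(1,1): attacks (2,3) (3,2) (0,3) (3,0)
  WR@(2,4): attacks (2,5) (2,3) (2,2) (2,1) (2,0) (3,4) (4,4) (5,4) (1,4) [ray(-1,0) blocked at (1,4)]
  WQ@(3,5): attacks (3,4) (3,3) (3,2) (3,1) (3,0) (4,5) (5,5) (2,5) (1,5) (0,5) (4,4) (5,3) (2,4) [ray(-1,-1) blocked at (2,4)]
Union (22 distinct): (0,3) (0,5) (1,3) (1,4) (1,5) (2,0) (2,1) (2,2) (2,3) (2,4) (2,5) (3,0) (3,1) (3,2) (3,3) (3,4) (4,0) (4,4) (4,5) (5,3) (5,4) (5,5)

Answer: 22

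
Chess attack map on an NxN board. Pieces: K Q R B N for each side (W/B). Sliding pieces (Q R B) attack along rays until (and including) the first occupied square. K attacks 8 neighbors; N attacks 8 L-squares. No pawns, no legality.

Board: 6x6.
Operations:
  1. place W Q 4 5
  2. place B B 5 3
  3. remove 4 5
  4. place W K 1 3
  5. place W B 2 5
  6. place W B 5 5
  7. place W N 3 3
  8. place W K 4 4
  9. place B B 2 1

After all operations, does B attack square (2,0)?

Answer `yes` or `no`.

Answer: yes

Derivation:
Op 1: place WQ@(4,5)
Op 2: place BB@(5,3)
Op 3: remove (4,5)
Op 4: place WK@(1,3)
Op 5: place WB@(2,5)
Op 6: place WB@(5,5)
Op 7: place WN@(3,3)
Op 8: place WK@(4,4)
Op 9: place BB@(2,1)
Per-piece attacks for B:
  BB@(2,1): attacks (3,2) (4,3) (5,4) (3,0) (1,2) (0,3) (1,0)
  BB@(5,3): attacks (4,4) (4,2) (3,1) (2,0) [ray(-1,1) blocked at (4,4)]
B attacks (2,0): yes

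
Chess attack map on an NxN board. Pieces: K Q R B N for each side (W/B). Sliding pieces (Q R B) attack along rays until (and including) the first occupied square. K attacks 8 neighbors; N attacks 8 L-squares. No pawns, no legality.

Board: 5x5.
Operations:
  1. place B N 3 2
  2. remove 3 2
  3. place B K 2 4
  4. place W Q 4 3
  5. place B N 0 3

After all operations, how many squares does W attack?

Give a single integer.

Answer: 12

Derivation:
Op 1: place BN@(3,2)
Op 2: remove (3,2)
Op 3: place BK@(2,4)
Op 4: place WQ@(4,3)
Op 5: place BN@(0,3)
Per-piece attacks for W:
  WQ@(4,3): attacks (4,4) (4,2) (4,1) (4,0) (3,3) (2,3) (1,3) (0,3) (3,4) (3,2) (2,1) (1,0) [ray(-1,0) blocked at (0,3)]
Union (12 distinct): (0,3) (1,0) (1,3) (2,1) (2,3) (3,2) (3,3) (3,4) (4,0) (4,1) (4,2) (4,4)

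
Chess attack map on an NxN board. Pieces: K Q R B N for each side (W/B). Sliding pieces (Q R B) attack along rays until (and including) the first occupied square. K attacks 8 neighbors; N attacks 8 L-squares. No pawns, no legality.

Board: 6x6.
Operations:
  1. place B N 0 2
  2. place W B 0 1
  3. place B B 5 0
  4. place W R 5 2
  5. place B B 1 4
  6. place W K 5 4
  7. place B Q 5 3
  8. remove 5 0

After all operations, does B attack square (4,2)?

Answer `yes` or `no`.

Op 1: place BN@(0,2)
Op 2: place WB@(0,1)
Op 3: place BB@(5,0)
Op 4: place WR@(5,2)
Op 5: place BB@(1,4)
Op 6: place WK@(5,4)
Op 7: place BQ@(5,3)
Op 8: remove (5,0)
Per-piece attacks for B:
  BN@(0,2): attacks (1,4) (2,3) (1,0) (2,1)
  BB@(1,4): attacks (2,5) (2,3) (3,2) (4,1) (5,0) (0,5) (0,3)
  BQ@(5,3): attacks (5,4) (5,2) (4,3) (3,3) (2,3) (1,3) (0,3) (4,4) (3,5) (4,2) (3,1) (2,0) [ray(0,1) blocked at (5,4); ray(0,-1) blocked at (5,2)]
B attacks (4,2): yes

Answer: yes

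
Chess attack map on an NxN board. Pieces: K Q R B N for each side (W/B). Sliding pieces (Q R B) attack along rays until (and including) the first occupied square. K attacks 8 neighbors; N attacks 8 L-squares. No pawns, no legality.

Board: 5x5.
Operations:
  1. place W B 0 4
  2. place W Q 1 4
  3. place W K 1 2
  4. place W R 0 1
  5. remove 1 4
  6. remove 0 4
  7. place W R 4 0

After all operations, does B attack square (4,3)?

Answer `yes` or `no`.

Op 1: place WB@(0,4)
Op 2: place WQ@(1,4)
Op 3: place WK@(1,2)
Op 4: place WR@(0,1)
Op 5: remove (1,4)
Op 6: remove (0,4)
Op 7: place WR@(4,0)
Per-piece attacks for B:
B attacks (4,3): no

Answer: no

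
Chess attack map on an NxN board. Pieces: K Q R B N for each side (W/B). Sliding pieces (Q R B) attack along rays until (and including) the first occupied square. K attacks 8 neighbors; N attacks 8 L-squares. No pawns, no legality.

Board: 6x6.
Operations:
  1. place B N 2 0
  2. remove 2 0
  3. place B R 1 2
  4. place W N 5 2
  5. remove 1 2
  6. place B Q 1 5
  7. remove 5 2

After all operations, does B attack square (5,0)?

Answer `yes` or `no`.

Answer: no

Derivation:
Op 1: place BN@(2,0)
Op 2: remove (2,0)
Op 3: place BR@(1,2)
Op 4: place WN@(5,2)
Op 5: remove (1,2)
Op 6: place BQ@(1,5)
Op 7: remove (5,2)
Per-piece attacks for B:
  BQ@(1,5): attacks (1,4) (1,3) (1,2) (1,1) (1,0) (2,5) (3,5) (4,5) (5,5) (0,5) (2,4) (3,3) (4,2) (5,1) (0,4)
B attacks (5,0): no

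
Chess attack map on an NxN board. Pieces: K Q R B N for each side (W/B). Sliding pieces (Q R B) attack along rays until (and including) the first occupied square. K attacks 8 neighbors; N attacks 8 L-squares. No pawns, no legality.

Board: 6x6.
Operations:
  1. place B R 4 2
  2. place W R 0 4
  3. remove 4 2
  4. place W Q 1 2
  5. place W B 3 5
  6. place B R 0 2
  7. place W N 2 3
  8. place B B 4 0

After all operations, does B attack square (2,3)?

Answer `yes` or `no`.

Op 1: place BR@(4,2)
Op 2: place WR@(0,4)
Op 3: remove (4,2)
Op 4: place WQ@(1,2)
Op 5: place WB@(3,5)
Op 6: place BR@(0,2)
Op 7: place WN@(2,3)
Op 8: place BB@(4,0)
Per-piece attacks for B:
  BR@(0,2): attacks (0,3) (0,4) (0,1) (0,0) (1,2) [ray(0,1) blocked at (0,4); ray(1,0) blocked at (1,2)]
  BB@(4,0): attacks (5,1) (3,1) (2,2) (1,3) (0,4) [ray(-1,1) blocked at (0,4)]
B attacks (2,3): no

Answer: no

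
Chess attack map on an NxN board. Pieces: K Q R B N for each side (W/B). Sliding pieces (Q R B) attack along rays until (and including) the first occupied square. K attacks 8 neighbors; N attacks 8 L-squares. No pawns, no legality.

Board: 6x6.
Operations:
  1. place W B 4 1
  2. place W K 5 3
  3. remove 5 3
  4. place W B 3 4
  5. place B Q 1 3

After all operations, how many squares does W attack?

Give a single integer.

Answer: 12

Derivation:
Op 1: place WB@(4,1)
Op 2: place WK@(5,3)
Op 3: remove (5,3)
Op 4: place WB@(3,4)
Op 5: place BQ@(1,3)
Per-piece attacks for W:
  WB@(3,4): attacks (4,5) (4,3) (5,2) (2,5) (2,3) (1,2) (0,1)
  WB@(4,1): attacks (5,2) (5,0) (3,2) (2,3) (1,4) (0,5) (3,0)
Union (12 distinct): (0,1) (0,5) (1,2) (1,4) (2,3) (2,5) (3,0) (3,2) (4,3) (4,5) (5,0) (5,2)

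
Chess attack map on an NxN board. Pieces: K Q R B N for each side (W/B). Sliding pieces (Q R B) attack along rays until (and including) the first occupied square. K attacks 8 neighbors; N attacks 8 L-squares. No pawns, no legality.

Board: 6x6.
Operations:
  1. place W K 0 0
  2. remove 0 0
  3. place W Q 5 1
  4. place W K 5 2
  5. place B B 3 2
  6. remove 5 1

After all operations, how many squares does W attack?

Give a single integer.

Answer: 5

Derivation:
Op 1: place WK@(0,0)
Op 2: remove (0,0)
Op 3: place WQ@(5,1)
Op 4: place WK@(5,2)
Op 5: place BB@(3,2)
Op 6: remove (5,1)
Per-piece attacks for W:
  WK@(5,2): attacks (5,3) (5,1) (4,2) (4,3) (4,1)
Union (5 distinct): (4,1) (4,2) (4,3) (5,1) (5,3)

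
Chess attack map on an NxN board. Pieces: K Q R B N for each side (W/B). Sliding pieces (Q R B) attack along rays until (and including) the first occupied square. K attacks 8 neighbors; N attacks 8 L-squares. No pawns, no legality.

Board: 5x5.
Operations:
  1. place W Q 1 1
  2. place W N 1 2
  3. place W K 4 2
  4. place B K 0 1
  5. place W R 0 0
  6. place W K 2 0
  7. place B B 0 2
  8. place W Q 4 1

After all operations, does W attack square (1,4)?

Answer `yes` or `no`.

Op 1: place WQ@(1,1)
Op 2: place WN@(1,2)
Op 3: place WK@(4,2)
Op 4: place BK@(0,1)
Op 5: place WR@(0,0)
Op 6: place WK@(2,0)
Op 7: place BB@(0,2)
Op 8: place WQ@(4,1)
Per-piece attacks for W:
  WR@(0,0): attacks (0,1) (1,0) (2,0) [ray(0,1) blocked at (0,1); ray(1,0) blocked at (2,0)]
  WQ@(1,1): attacks (1,2) (1,0) (2,1) (3,1) (4,1) (0,1) (2,2) (3,3) (4,4) (2,0) (0,2) (0,0) [ray(0,1) blocked at (1,2); ray(1,0) blocked at (4,1); ray(-1,0) blocked at (0,1); ray(1,-1) blocked at (2,0); ray(-1,1) blocked at (0,2); ray(-1,-1) blocked at (0,0)]
  WN@(1,2): attacks (2,4) (3,3) (0,4) (2,0) (3,1) (0,0)
  WK@(2,0): attacks (2,1) (3,0) (1,0) (3,1) (1,1)
  WQ@(4,1): attacks (4,2) (4,0) (3,1) (2,1) (1,1) (3,2) (2,3) (1,4) (3,0) [ray(0,1) blocked at (4,2); ray(-1,0) blocked at (1,1)]
  WK@(4,2): attacks (4,3) (4,1) (3,2) (3,3) (3,1)
W attacks (1,4): yes

Answer: yes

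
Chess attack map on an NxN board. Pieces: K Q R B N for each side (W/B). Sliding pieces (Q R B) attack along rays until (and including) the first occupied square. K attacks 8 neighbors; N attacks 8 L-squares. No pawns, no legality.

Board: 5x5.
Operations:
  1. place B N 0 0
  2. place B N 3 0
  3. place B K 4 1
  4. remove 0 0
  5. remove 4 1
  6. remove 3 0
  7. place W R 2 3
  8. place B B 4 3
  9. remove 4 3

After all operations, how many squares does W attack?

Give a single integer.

Answer: 8

Derivation:
Op 1: place BN@(0,0)
Op 2: place BN@(3,0)
Op 3: place BK@(4,1)
Op 4: remove (0,0)
Op 5: remove (4,1)
Op 6: remove (3,0)
Op 7: place WR@(2,3)
Op 8: place BB@(4,3)
Op 9: remove (4,3)
Per-piece attacks for W:
  WR@(2,3): attacks (2,4) (2,2) (2,1) (2,0) (3,3) (4,3) (1,3) (0,3)
Union (8 distinct): (0,3) (1,3) (2,0) (2,1) (2,2) (2,4) (3,3) (4,3)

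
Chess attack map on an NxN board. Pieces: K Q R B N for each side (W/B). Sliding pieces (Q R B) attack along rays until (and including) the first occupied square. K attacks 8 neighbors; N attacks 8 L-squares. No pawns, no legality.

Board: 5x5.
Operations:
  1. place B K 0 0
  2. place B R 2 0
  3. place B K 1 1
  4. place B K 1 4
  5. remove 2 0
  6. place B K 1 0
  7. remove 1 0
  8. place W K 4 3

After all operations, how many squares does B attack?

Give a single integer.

Answer: 14

Derivation:
Op 1: place BK@(0,0)
Op 2: place BR@(2,0)
Op 3: place BK@(1,1)
Op 4: place BK@(1,4)
Op 5: remove (2,0)
Op 6: place BK@(1,0)
Op 7: remove (1,0)
Op 8: place WK@(4,3)
Per-piece attacks for B:
  BK@(0,0): attacks (0,1) (1,0) (1,1)
  BK@(1,1): attacks (1,2) (1,0) (2,1) (0,1) (2,2) (2,0) (0,2) (0,0)
  BK@(1,4): attacks (1,3) (2,4) (0,4) (2,3) (0,3)
Union (14 distinct): (0,0) (0,1) (0,2) (0,3) (0,4) (1,0) (1,1) (1,2) (1,3) (2,0) (2,1) (2,2) (2,3) (2,4)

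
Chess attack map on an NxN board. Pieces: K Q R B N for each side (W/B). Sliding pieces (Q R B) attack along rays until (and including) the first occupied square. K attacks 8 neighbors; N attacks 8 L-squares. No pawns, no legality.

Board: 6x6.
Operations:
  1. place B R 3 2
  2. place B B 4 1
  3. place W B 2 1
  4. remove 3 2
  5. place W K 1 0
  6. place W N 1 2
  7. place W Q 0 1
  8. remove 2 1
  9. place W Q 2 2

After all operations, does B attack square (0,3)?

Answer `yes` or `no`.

Answer: no

Derivation:
Op 1: place BR@(3,2)
Op 2: place BB@(4,1)
Op 3: place WB@(2,1)
Op 4: remove (3,2)
Op 5: place WK@(1,0)
Op 6: place WN@(1,2)
Op 7: place WQ@(0,1)
Op 8: remove (2,1)
Op 9: place WQ@(2,2)
Per-piece attacks for B:
  BB@(4,1): attacks (5,2) (5,0) (3,2) (2,3) (1,4) (0,5) (3,0)
B attacks (0,3): no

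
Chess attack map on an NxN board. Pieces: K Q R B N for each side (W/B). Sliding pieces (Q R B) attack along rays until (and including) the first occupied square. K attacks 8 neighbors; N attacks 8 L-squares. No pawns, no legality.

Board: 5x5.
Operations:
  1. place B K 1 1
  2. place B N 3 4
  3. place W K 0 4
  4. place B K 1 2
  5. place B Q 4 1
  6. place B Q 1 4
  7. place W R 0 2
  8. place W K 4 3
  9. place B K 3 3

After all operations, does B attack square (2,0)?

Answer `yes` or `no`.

Answer: yes

Derivation:
Op 1: place BK@(1,1)
Op 2: place BN@(3,4)
Op 3: place WK@(0,4)
Op 4: place BK@(1,2)
Op 5: place BQ@(4,1)
Op 6: place BQ@(1,4)
Op 7: place WR@(0,2)
Op 8: place WK@(4,3)
Op 9: place BK@(3,3)
Per-piece attacks for B:
  BK@(1,1): attacks (1,2) (1,0) (2,1) (0,1) (2,2) (2,0) (0,2) (0,0)
  BK@(1,2): attacks (1,3) (1,1) (2,2) (0,2) (2,3) (2,1) (0,3) (0,1)
  BQ@(1,4): attacks (1,3) (1,2) (2,4) (3,4) (0,4) (2,3) (3,2) (4,1) (0,3) [ray(0,-1) blocked at (1,2); ray(1,0) blocked at (3,4); ray(-1,0) blocked at (0,4); ray(1,-1) blocked at (4,1)]
  BK@(3,3): attacks (3,4) (3,2) (4,3) (2,3) (4,4) (4,2) (2,4) (2,2)
  BN@(3,4): attacks (4,2) (2,2) (1,3)
  BQ@(4,1): attacks (4,2) (4,3) (4,0) (3,1) (2,1) (1,1) (3,2) (2,3) (1,4) (3,0) [ray(0,1) blocked at (4,3); ray(-1,0) blocked at (1,1); ray(-1,1) blocked at (1,4)]
B attacks (2,0): yes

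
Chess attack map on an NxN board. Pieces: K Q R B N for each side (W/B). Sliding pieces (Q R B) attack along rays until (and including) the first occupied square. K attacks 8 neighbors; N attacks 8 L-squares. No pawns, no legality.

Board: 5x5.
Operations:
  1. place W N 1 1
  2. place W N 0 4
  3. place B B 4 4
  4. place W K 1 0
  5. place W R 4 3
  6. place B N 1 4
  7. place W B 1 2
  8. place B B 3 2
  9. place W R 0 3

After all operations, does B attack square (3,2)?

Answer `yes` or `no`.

Answer: no

Derivation:
Op 1: place WN@(1,1)
Op 2: place WN@(0,4)
Op 3: place BB@(4,4)
Op 4: place WK@(1,0)
Op 5: place WR@(4,3)
Op 6: place BN@(1,4)
Op 7: place WB@(1,2)
Op 8: place BB@(3,2)
Op 9: place WR@(0,3)
Per-piece attacks for B:
  BN@(1,4): attacks (2,2) (3,3) (0,2)
  BB@(3,2): attacks (4,3) (4,1) (2,3) (1,4) (2,1) (1,0) [ray(1,1) blocked at (4,3); ray(-1,1) blocked at (1,4); ray(-1,-1) blocked at (1,0)]
  BB@(4,4): attacks (3,3) (2,2) (1,1) [ray(-1,-1) blocked at (1,1)]
B attacks (3,2): no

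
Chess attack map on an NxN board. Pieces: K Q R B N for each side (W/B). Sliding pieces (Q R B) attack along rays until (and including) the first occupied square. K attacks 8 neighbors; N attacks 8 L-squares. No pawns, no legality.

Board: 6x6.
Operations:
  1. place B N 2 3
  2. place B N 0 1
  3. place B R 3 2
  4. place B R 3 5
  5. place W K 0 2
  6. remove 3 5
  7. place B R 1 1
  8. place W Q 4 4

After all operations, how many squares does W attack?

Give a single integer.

Answer: 20

Derivation:
Op 1: place BN@(2,3)
Op 2: place BN@(0,1)
Op 3: place BR@(3,2)
Op 4: place BR@(3,5)
Op 5: place WK@(0,2)
Op 6: remove (3,5)
Op 7: place BR@(1,1)
Op 8: place WQ@(4,4)
Per-piece attacks for W:
  WK@(0,2): attacks (0,3) (0,1) (1,2) (1,3) (1,1)
  WQ@(4,4): attacks (4,5) (4,3) (4,2) (4,1) (4,0) (5,4) (3,4) (2,4) (1,4) (0,4) (5,5) (5,3) (3,5) (3,3) (2,2) (1,1) [ray(-1,-1) blocked at (1,1)]
Union (20 distinct): (0,1) (0,3) (0,4) (1,1) (1,2) (1,3) (1,4) (2,2) (2,4) (3,3) (3,4) (3,5) (4,0) (4,1) (4,2) (4,3) (4,5) (5,3) (5,4) (5,5)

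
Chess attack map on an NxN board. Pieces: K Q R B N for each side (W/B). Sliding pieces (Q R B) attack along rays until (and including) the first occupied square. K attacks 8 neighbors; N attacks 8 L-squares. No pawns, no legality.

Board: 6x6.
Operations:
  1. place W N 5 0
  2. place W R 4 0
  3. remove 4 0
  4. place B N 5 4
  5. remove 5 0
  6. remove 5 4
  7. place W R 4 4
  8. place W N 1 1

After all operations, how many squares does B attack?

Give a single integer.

Answer: 0

Derivation:
Op 1: place WN@(5,0)
Op 2: place WR@(4,0)
Op 3: remove (4,0)
Op 4: place BN@(5,4)
Op 5: remove (5,0)
Op 6: remove (5,4)
Op 7: place WR@(4,4)
Op 8: place WN@(1,1)
Per-piece attacks for B:
Union (0 distinct): (none)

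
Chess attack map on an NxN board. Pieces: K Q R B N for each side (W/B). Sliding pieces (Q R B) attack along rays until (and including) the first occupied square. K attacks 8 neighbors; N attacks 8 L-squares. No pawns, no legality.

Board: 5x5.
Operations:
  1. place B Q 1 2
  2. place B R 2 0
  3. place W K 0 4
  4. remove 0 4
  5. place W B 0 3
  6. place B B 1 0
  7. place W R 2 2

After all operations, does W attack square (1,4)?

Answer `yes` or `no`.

Answer: yes

Derivation:
Op 1: place BQ@(1,2)
Op 2: place BR@(2,0)
Op 3: place WK@(0,4)
Op 4: remove (0,4)
Op 5: place WB@(0,3)
Op 6: place BB@(1,0)
Op 7: place WR@(2,2)
Per-piece attacks for W:
  WB@(0,3): attacks (1,4) (1,2) [ray(1,-1) blocked at (1,2)]
  WR@(2,2): attacks (2,3) (2,4) (2,1) (2,0) (3,2) (4,2) (1,2) [ray(0,-1) blocked at (2,0); ray(-1,0) blocked at (1,2)]
W attacks (1,4): yes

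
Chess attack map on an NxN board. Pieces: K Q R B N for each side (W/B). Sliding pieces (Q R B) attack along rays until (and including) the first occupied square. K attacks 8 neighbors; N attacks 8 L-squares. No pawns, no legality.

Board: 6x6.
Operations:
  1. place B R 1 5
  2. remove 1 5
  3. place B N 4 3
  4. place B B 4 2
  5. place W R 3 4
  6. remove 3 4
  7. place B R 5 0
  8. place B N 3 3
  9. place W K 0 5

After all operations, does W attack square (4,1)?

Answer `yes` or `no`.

Answer: no

Derivation:
Op 1: place BR@(1,5)
Op 2: remove (1,5)
Op 3: place BN@(4,3)
Op 4: place BB@(4,2)
Op 5: place WR@(3,4)
Op 6: remove (3,4)
Op 7: place BR@(5,0)
Op 8: place BN@(3,3)
Op 9: place WK@(0,5)
Per-piece attacks for W:
  WK@(0,5): attacks (0,4) (1,5) (1,4)
W attacks (4,1): no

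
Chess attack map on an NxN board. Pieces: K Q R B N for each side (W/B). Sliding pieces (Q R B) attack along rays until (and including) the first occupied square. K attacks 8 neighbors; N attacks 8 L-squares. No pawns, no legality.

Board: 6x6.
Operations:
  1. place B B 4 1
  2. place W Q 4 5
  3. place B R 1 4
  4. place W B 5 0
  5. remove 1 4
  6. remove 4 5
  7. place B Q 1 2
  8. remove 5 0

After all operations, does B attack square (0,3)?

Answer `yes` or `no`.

Op 1: place BB@(4,1)
Op 2: place WQ@(4,5)
Op 3: place BR@(1,4)
Op 4: place WB@(5,0)
Op 5: remove (1,4)
Op 6: remove (4,5)
Op 7: place BQ@(1,2)
Op 8: remove (5,0)
Per-piece attacks for B:
  BQ@(1,2): attacks (1,3) (1,4) (1,5) (1,1) (1,0) (2,2) (3,2) (4,2) (5,2) (0,2) (2,3) (3,4) (4,5) (2,1) (3,0) (0,3) (0,1)
  BB@(4,1): attacks (5,2) (5,0) (3,2) (2,3) (1,4) (0,5) (3,0)
B attacks (0,3): yes

Answer: yes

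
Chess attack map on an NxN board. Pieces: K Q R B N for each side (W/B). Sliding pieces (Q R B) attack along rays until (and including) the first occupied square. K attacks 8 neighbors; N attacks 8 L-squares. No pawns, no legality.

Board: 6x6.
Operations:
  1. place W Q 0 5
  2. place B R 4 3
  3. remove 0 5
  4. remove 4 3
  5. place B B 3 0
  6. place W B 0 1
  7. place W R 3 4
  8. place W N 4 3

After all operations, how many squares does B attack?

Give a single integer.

Answer: 5

Derivation:
Op 1: place WQ@(0,5)
Op 2: place BR@(4,3)
Op 3: remove (0,5)
Op 4: remove (4,3)
Op 5: place BB@(3,0)
Op 6: place WB@(0,1)
Op 7: place WR@(3,4)
Op 8: place WN@(4,3)
Per-piece attacks for B:
  BB@(3,0): attacks (4,1) (5,2) (2,1) (1,2) (0,3)
Union (5 distinct): (0,3) (1,2) (2,1) (4,1) (5,2)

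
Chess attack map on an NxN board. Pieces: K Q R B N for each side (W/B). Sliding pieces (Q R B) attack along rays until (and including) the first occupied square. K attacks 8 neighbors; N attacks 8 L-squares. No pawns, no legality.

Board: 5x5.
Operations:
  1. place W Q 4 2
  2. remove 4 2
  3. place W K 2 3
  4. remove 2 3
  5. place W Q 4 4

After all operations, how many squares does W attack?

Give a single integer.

Answer: 12

Derivation:
Op 1: place WQ@(4,2)
Op 2: remove (4,2)
Op 3: place WK@(2,3)
Op 4: remove (2,3)
Op 5: place WQ@(4,4)
Per-piece attacks for W:
  WQ@(4,4): attacks (4,3) (4,2) (4,1) (4,0) (3,4) (2,4) (1,4) (0,4) (3,3) (2,2) (1,1) (0,0)
Union (12 distinct): (0,0) (0,4) (1,1) (1,4) (2,2) (2,4) (3,3) (3,4) (4,0) (4,1) (4,2) (4,3)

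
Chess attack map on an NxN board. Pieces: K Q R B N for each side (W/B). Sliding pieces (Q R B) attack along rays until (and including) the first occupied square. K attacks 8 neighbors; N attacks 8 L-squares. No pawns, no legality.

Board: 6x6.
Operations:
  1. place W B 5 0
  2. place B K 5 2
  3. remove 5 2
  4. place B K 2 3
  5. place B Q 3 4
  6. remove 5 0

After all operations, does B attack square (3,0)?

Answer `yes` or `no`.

Op 1: place WB@(5,0)
Op 2: place BK@(5,2)
Op 3: remove (5,2)
Op 4: place BK@(2,3)
Op 5: place BQ@(3,4)
Op 6: remove (5,0)
Per-piece attacks for B:
  BK@(2,3): attacks (2,4) (2,2) (3,3) (1,3) (3,4) (3,2) (1,4) (1,2)
  BQ@(3,4): attacks (3,5) (3,3) (3,2) (3,1) (3,0) (4,4) (5,4) (2,4) (1,4) (0,4) (4,5) (4,3) (5,2) (2,5) (2,3) [ray(-1,-1) blocked at (2,3)]
B attacks (3,0): yes

Answer: yes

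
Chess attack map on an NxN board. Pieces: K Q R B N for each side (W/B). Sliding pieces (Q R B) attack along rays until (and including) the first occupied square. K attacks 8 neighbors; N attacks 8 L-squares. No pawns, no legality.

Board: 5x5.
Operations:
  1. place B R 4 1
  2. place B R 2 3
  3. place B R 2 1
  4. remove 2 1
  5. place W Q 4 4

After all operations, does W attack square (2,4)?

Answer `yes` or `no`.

Op 1: place BR@(4,1)
Op 2: place BR@(2,3)
Op 3: place BR@(2,1)
Op 4: remove (2,1)
Op 5: place WQ@(4,4)
Per-piece attacks for W:
  WQ@(4,4): attacks (4,3) (4,2) (4,1) (3,4) (2,4) (1,4) (0,4) (3,3) (2,2) (1,1) (0,0) [ray(0,-1) blocked at (4,1)]
W attacks (2,4): yes

Answer: yes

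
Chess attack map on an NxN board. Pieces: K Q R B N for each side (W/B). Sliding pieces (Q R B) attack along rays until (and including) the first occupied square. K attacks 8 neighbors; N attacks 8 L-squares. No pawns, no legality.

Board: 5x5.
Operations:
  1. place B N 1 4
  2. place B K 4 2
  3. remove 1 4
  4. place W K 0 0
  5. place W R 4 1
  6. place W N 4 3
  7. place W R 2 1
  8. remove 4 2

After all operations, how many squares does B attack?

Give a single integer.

Op 1: place BN@(1,4)
Op 2: place BK@(4,2)
Op 3: remove (1,4)
Op 4: place WK@(0,0)
Op 5: place WR@(4,1)
Op 6: place WN@(4,3)
Op 7: place WR@(2,1)
Op 8: remove (4,2)
Per-piece attacks for B:
Union (0 distinct): (none)

Answer: 0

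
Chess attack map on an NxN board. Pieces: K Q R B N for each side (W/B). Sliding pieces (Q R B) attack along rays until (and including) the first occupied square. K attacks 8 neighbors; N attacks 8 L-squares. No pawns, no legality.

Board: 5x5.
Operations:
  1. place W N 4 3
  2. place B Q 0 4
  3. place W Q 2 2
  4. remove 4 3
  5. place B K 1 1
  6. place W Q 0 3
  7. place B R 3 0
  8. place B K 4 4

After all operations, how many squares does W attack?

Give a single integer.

Answer: 20

Derivation:
Op 1: place WN@(4,3)
Op 2: place BQ@(0,4)
Op 3: place WQ@(2,2)
Op 4: remove (4,3)
Op 5: place BK@(1,1)
Op 6: place WQ@(0,3)
Op 7: place BR@(3,0)
Op 8: place BK@(4,4)
Per-piece attacks for W:
  WQ@(0,3): attacks (0,4) (0,2) (0,1) (0,0) (1,3) (2,3) (3,3) (4,3) (1,4) (1,2) (2,1) (3,0) [ray(0,1) blocked at (0,4); ray(1,-1) blocked at (3,0)]
  WQ@(2,2): attacks (2,3) (2,4) (2,1) (2,0) (3,2) (4,2) (1,2) (0,2) (3,3) (4,4) (3,1) (4,0) (1,3) (0,4) (1,1) [ray(1,1) blocked at (4,4); ray(-1,1) blocked at (0,4); ray(-1,-1) blocked at (1,1)]
Union (20 distinct): (0,0) (0,1) (0,2) (0,4) (1,1) (1,2) (1,3) (1,4) (2,0) (2,1) (2,3) (2,4) (3,0) (3,1) (3,2) (3,3) (4,0) (4,2) (4,3) (4,4)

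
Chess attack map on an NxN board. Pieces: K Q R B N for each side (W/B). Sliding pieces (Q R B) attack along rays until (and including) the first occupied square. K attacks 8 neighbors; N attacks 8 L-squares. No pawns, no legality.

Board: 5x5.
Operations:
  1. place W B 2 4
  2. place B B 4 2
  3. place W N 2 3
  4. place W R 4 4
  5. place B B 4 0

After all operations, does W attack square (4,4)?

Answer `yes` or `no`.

Answer: yes

Derivation:
Op 1: place WB@(2,4)
Op 2: place BB@(4,2)
Op 3: place WN@(2,3)
Op 4: place WR@(4,4)
Op 5: place BB@(4,0)
Per-piece attacks for W:
  WN@(2,3): attacks (4,4) (0,4) (3,1) (4,2) (1,1) (0,2)
  WB@(2,4): attacks (3,3) (4,2) (1,3) (0,2) [ray(1,-1) blocked at (4,2)]
  WR@(4,4): attacks (4,3) (4,2) (3,4) (2,4) [ray(0,-1) blocked at (4,2); ray(-1,0) blocked at (2,4)]
W attacks (4,4): yes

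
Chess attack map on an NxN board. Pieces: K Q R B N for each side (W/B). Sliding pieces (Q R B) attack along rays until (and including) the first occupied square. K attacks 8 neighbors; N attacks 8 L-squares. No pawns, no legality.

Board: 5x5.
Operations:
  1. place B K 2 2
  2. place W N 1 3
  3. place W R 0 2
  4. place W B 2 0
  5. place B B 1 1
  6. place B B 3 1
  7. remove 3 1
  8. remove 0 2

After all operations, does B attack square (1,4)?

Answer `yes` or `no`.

Op 1: place BK@(2,2)
Op 2: place WN@(1,3)
Op 3: place WR@(0,2)
Op 4: place WB@(2,0)
Op 5: place BB@(1,1)
Op 6: place BB@(3,1)
Op 7: remove (3,1)
Op 8: remove (0,2)
Per-piece attacks for B:
  BB@(1,1): attacks (2,2) (2,0) (0,2) (0,0) [ray(1,1) blocked at (2,2); ray(1,-1) blocked at (2,0)]
  BK@(2,2): attacks (2,3) (2,1) (3,2) (1,2) (3,3) (3,1) (1,3) (1,1)
B attacks (1,4): no

Answer: no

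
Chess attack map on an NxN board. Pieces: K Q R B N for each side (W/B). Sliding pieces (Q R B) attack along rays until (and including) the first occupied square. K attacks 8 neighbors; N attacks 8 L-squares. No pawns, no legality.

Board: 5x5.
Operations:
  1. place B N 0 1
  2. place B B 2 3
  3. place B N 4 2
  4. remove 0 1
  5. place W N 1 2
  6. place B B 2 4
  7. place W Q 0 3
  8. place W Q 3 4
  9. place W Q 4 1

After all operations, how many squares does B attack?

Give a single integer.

Answer: 12

Derivation:
Op 1: place BN@(0,1)
Op 2: place BB@(2,3)
Op 3: place BN@(4,2)
Op 4: remove (0,1)
Op 5: place WN@(1,2)
Op 6: place BB@(2,4)
Op 7: place WQ@(0,3)
Op 8: place WQ@(3,4)
Op 9: place WQ@(4,1)
Per-piece attacks for B:
  BB@(2,3): attacks (3,4) (3,2) (4,1) (1,4) (1,2) [ray(1,1) blocked at (3,4); ray(1,-1) blocked at (4,1); ray(-1,-1) blocked at (1,2)]
  BB@(2,4): attacks (3,3) (4,2) (1,3) (0,2) [ray(1,-1) blocked at (4,2)]
  BN@(4,2): attacks (3,4) (2,3) (3,0) (2,1)
Union (12 distinct): (0,2) (1,2) (1,3) (1,4) (2,1) (2,3) (3,0) (3,2) (3,3) (3,4) (4,1) (4,2)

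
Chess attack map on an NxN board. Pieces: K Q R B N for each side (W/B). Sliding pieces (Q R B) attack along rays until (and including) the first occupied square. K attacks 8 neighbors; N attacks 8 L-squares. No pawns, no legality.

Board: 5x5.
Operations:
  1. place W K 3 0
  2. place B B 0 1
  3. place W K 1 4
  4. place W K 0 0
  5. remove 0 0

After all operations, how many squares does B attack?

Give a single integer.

Op 1: place WK@(3,0)
Op 2: place BB@(0,1)
Op 3: place WK@(1,4)
Op 4: place WK@(0,0)
Op 5: remove (0,0)
Per-piece attacks for B:
  BB@(0,1): attacks (1,2) (2,3) (3,4) (1,0)
Union (4 distinct): (1,0) (1,2) (2,3) (3,4)

Answer: 4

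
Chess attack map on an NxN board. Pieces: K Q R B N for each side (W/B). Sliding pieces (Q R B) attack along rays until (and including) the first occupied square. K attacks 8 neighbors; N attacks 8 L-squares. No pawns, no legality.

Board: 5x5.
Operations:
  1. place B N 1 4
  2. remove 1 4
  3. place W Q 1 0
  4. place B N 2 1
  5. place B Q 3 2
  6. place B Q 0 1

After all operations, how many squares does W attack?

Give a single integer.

Op 1: place BN@(1,4)
Op 2: remove (1,4)
Op 3: place WQ@(1,0)
Op 4: place BN@(2,1)
Op 5: place BQ@(3,2)
Op 6: place BQ@(0,1)
Per-piece attacks for W:
  WQ@(1,0): attacks (1,1) (1,2) (1,3) (1,4) (2,0) (3,0) (4,0) (0,0) (2,1) (0,1) [ray(1,1) blocked at (2,1); ray(-1,1) blocked at (0,1)]
Union (10 distinct): (0,0) (0,1) (1,1) (1,2) (1,3) (1,4) (2,0) (2,1) (3,0) (4,0)

Answer: 10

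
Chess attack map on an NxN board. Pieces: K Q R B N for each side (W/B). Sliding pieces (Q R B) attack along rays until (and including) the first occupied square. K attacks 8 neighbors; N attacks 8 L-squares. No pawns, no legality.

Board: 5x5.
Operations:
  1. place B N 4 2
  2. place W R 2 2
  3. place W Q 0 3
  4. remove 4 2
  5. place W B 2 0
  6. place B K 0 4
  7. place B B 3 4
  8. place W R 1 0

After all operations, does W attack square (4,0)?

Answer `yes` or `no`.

Answer: no

Derivation:
Op 1: place BN@(4,2)
Op 2: place WR@(2,2)
Op 3: place WQ@(0,3)
Op 4: remove (4,2)
Op 5: place WB@(2,0)
Op 6: place BK@(0,4)
Op 7: place BB@(3,4)
Op 8: place WR@(1,0)
Per-piece attacks for W:
  WQ@(0,3): attacks (0,4) (0,2) (0,1) (0,0) (1,3) (2,3) (3,3) (4,3) (1,4) (1,2) (2,1) (3,0) [ray(0,1) blocked at (0,4)]
  WR@(1,0): attacks (1,1) (1,2) (1,3) (1,4) (2,0) (0,0) [ray(1,0) blocked at (2,0)]
  WB@(2,0): attacks (3,1) (4,2) (1,1) (0,2)
  WR@(2,2): attacks (2,3) (2,4) (2,1) (2,0) (3,2) (4,2) (1,2) (0,2) [ray(0,-1) blocked at (2,0)]
W attacks (4,0): no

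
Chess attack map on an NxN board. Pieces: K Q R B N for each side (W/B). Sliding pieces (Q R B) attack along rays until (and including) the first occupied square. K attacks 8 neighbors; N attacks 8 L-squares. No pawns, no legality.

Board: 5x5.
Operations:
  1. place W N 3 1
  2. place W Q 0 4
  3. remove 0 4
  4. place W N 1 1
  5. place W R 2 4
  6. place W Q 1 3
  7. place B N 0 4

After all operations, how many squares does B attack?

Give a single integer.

Answer: 2

Derivation:
Op 1: place WN@(3,1)
Op 2: place WQ@(0,4)
Op 3: remove (0,4)
Op 4: place WN@(1,1)
Op 5: place WR@(2,4)
Op 6: place WQ@(1,3)
Op 7: place BN@(0,4)
Per-piece attacks for B:
  BN@(0,4): attacks (1,2) (2,3)
Union (2 distinct): (1,2) (2,3)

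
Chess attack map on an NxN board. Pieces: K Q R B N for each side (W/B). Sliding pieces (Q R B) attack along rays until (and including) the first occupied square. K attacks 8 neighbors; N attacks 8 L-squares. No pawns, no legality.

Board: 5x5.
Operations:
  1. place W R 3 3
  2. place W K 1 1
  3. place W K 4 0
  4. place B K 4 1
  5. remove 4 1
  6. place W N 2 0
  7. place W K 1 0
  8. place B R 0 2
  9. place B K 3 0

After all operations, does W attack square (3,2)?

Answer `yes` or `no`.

Op 1: place WR@(3,3)
Op 2: place WK@(1,1)
Op 3: place WK@(4,0)
Op 4: place BK@(4,1)
Op 5: remove (4,1)
Op 6: place WN@(2,0)
Op 7: place WK@(1,0)
Op 8: place BR@(0,2)
Op 9: place BK@(3,0)
Per-piece attacks for W:
  WK@(1,0): attacks (1,1) (2,0) (0,0) (2,1) (0,1)
  WK@(1,1): attacks (1,2) (1,0) (2,1) (0,1) (2,2) (2,0) (0,2) (0,0)
  WN@(2,0): attacks (3,2) (4,1) (1,2) (0,1)
  WR@(3,3): attacks (3,4) (3,2) (3,1) (3,0) (4,3) (2,3) (1,3) (0,3) [ray(0,-1) blocked at (3,0)]
  WK@(4,0): attacks (4,1) (3,0) (3,1)
W attacks (3,2): yes

Answer: yes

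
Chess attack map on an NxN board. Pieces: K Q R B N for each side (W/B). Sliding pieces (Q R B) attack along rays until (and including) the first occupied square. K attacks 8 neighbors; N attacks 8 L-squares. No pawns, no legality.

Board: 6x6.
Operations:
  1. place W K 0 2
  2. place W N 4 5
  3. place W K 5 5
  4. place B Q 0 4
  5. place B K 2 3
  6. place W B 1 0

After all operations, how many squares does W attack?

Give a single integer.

Answer: 14

Derivation:
Op 1: place WK@(0,2)
Op 2: place WN@(4,5)
Op 3: place WK@(5,5)
Op 4: place BQ@(0,4)
Op 5: place BK@(2,3)
Op 6: place WB@(1,0)
Per-piece attacks for W:
  WK@(0,2): attacks (0,3) (0,1) (1,2) (1,3) (1,1)
  WB@(1,0): attacks (2,1) (3,2) (4,3) (5,4) (0,1)
  WN@(4,5): attacks (5,3) (3,3) (2,4)
  WK@(5,5): attacks (5,4) (4,5) (4,4)
Union (14 distinct): (0,1) (0,3) (1,1) (1,2) (1,3) (2,1) (2,4) (3,2) (3,3) (4,3) (4,4) (4,5) (5,3) (5,4)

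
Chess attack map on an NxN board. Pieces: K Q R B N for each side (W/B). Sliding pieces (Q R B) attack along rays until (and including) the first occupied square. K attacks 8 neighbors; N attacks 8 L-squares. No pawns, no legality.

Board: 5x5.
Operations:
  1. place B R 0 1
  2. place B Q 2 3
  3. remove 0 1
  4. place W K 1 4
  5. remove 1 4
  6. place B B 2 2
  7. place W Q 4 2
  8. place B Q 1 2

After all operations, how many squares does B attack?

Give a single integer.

Op 1: place BR@(0,1)
Op 2: place BQ@(2,3)
Op 3: remove (0,1)
Op 4: place WK@(1,4)
Op 5: remove (1,4)
Op 6: place BB@(2,2)
Op 7: place WQ@(4,2)
Op 8: place BQ@(1,2)
Per-piece attacks for B:
  BQ@(1,2): attacks (1,3) (1,4) (1,1) (1,0) (2,2) (0,2) (2,3) (2,1) (3,0) (0,3) (0,1) [ray(1,0) blocked at (2,2); ray(1,1) blocked at (2,3)]
  BB@(2,2): attacks (3,3) (4,4) (3,1) (4,0) (1,3) (0,4) (1,1) (0,0)
  BQ@(2,3): attacks (2,4) (2,2) (3,3) (4,3) (1,3) (0,3) (3,4) (3,2) (4,1) (1,4) (1,2) [ray(0,-1) blocked at (2,2); ray(-1,-1) blocked at (1,2)]
Union (23 distinct): (0,0) (0,1) (0,2) (0,3) (0,4) (1,0) (1,1) (1,2) (1,3) (1,4) (2,1) (2,2) (2,3) (2,4) (3,0) (3,1) (3,2) (3,3) (3,4) (4,0) (4,1) (4,3) (4,4)

Answer: 23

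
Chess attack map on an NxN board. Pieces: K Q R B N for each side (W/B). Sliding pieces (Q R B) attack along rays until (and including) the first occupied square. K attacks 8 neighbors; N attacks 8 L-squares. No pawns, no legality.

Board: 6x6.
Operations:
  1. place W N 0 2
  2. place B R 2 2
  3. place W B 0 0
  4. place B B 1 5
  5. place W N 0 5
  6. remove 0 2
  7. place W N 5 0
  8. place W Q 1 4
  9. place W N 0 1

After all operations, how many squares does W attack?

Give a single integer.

Op 1: place WN@(0,2)
Op 2: place BR@(2,2)
Op 3: place WB@(0,0)
Op 4: place BB@(1,5)
Op 5: place WN@(0,5)
Op 6: remove (0,2)
Op 7: place WN@(5,0)
Op 8: place WQ@(1,4)
Op 9: place WN@(0,1)
Per-piece attacks for W:
  WB@(0,0): attacks (1,1) (2,2) [ray(1,1) blocked at (2,2)]
  WN@(0,1): attacks (1,3) (2,2) (2,0)
  WN@(0,5): attacks (1,3) (2,4)
  WQ@(1,4): attacks (1,5) (1,3) (1,2) (1,1) (1,0) (2,4) (3,4) (4,4) (5,4) (0,4) (2,5) (2,3) (3,2) (4,1) (5,0) (0,5) (0,3) [ray(0,1) blocked at (1,5); ray(1,-1) blocked at (5,0); ray(-1,1) blocked at (0,5)]
  WN@(5,0): attacks (4,2) (3,1)
Union (21 distinct): (0,3) (0,4) (0,5) (1,0) (1,1) (1,2) (1,3) (1,5) (2,0) (2,2) (2,3) (2,4) (2,5) (3,1) (3,2) (3,4) (4,1) (4,2) (4,4) (5,0) (5,4)

Answer: 21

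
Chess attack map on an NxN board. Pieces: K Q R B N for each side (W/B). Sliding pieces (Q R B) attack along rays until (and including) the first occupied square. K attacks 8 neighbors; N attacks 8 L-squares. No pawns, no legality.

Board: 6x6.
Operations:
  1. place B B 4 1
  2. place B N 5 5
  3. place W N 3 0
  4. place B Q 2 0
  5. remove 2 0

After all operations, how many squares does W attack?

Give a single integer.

Op 1: place BB@(4,1)
Op 2: place BN@(5,5)
Op 3: place WN@(3,0)
Op 4: place BQ@(2,0)
Op 5: remove (2,0)
Per-piece attacks for W:
  WN@(3,0): attacks (4,2) (5,1) (2,2) (1,1)
Union (4 distinct): (1,1) (2,2) (4,2) (5,1)

Answer: 4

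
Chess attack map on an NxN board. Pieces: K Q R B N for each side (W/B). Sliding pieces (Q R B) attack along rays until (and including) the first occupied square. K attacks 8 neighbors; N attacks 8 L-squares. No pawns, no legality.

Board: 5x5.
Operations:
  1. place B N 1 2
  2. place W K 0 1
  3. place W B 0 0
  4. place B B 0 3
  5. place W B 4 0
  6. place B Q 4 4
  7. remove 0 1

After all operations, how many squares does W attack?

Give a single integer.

Op 1: place BN@(1,2)
Op 2: place WK@(0,1)
Op 3: place WB@(0,0)
Op 4: place BB@(0,3)
Op 5: place WB@(4,0)
Op 6: place BQ@(4,4)
Op 7: remove (0,1)
Per-piece attacks for W:
  WB@(0,0): attacks (1,1) (2,2) (3,3) (4,4) [ray(1,1) blocked at (4,4)]
  WB@(4,0): attacks (3,1) (2,2) (1,3) (0,4)
Union (7 distinct): (0,4) (1,1) (1,3) (2,2) (3,1) (3,3) (4,4)

Answer: 7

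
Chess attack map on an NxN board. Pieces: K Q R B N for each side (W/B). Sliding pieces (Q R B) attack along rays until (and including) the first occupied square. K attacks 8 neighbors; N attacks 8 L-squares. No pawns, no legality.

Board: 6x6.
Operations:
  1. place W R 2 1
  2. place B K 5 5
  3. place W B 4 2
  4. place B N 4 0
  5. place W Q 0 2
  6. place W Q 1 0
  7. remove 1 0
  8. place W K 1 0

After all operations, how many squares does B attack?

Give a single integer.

Op 1: place WR@(2,1)
Op 2: place BK@(5,5)
Op 3: place WB@(4,2)
Op 4: place BN@(4,0)
Op 5: place WQ@(0,2)
Op 6: place WQ@(1,0)
Op 7: remove (1,0)
Op 8: place WK@(1,0)
Per-piece attacks for B:
  BN@(4,0): attacks (5,2) (3,2) (2,1)
  BK@(5,5): attacks (5,4) (4,5) (4,4)
Union (6 distinct): (2,1) (3,2) (4,4) (4,5) (5,2) (5,4)

Answer: 6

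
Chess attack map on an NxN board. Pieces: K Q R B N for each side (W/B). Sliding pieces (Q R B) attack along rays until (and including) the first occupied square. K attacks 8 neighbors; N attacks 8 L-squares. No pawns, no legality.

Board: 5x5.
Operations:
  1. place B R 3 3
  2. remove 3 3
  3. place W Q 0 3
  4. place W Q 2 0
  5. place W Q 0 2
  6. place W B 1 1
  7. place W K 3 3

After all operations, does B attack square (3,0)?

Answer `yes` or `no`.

Answer: no

Derivation:
Op 1: place BR@(3,3)
Op 2: remove (3,3)
Op 3: place WQ@(0,3)
Op 4: place WQ@(2,0)
Op 5: place WQ@(0,2)
Op 6: place WB@(1,1)
Op 7: place WK@(3,3)
Per-piece attacks for B:
B attacks (3,0): no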